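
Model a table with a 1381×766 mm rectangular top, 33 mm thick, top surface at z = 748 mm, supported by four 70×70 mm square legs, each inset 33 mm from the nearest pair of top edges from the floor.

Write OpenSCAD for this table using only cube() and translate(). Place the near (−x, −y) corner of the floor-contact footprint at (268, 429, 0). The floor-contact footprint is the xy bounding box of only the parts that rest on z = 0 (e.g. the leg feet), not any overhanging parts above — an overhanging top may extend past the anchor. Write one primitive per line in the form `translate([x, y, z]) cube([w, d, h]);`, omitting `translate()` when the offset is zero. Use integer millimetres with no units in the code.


// leg_h = 748 - 33 = 715
translate([235, 396, 715]) cube([1381, 766, 33]);
translate([268, 429, 0]) cube([70, 70, 715]);
translate([1513, 429, 0]) cube([70, 70, 715]);
translate([268, 1059, 0]) cube([70, 70, 715]);
translate([1513, 1059, 0]) cube([70, 70, 715]);


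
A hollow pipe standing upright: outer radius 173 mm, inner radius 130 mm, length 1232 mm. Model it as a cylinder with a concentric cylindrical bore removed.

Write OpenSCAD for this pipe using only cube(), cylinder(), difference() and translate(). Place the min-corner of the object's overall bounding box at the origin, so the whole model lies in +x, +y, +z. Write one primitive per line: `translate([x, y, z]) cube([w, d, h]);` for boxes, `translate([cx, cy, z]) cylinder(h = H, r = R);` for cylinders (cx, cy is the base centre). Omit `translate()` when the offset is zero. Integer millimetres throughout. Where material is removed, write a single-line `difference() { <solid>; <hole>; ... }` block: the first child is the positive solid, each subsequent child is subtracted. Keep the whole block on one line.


difference() { translate([173, 173, 0]) cylinder(h = 1232, r = 173); translate([173, 173, 0]) cylinder(h = 1232, r = 130); }


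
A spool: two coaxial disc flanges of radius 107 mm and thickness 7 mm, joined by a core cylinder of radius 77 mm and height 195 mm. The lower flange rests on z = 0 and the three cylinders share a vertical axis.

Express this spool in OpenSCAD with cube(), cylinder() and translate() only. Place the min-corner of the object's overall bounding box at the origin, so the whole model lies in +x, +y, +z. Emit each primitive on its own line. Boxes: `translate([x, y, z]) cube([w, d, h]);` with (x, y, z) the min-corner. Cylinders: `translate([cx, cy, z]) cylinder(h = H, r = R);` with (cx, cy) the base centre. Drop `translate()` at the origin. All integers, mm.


translate([107, 107, 0]) cylinder(h = 7, r = 107);
translate([107, 107, 7]) cylinder(h = 195, r = 77);
translate([107, 107, 202]) cylinder(h = 7, r = 107);


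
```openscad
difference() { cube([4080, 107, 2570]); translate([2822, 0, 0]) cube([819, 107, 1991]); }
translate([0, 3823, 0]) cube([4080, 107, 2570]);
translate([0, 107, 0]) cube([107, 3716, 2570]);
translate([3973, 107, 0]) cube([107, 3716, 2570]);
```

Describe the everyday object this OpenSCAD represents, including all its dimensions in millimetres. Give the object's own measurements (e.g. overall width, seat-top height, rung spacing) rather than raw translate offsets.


A single room: four walls, each 2570 mm tall and 107 mm thick, enclosing an outside footprint 4080×3930 mm (x × y), no floor or roof. The front and back walls (−y and +y sides) run the full x-width; the side walls fit between their inner faces. A door opening 819 mm wide and 1991 mm tall is cut through the front wall from the floor up, its −x edge 2822 mm from the wall's −x end.


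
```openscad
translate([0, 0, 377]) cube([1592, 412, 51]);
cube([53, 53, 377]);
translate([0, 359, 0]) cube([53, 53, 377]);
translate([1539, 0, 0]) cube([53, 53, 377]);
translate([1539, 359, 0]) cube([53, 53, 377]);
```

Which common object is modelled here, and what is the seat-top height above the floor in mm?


A bench. The seat-top height is 428 mm.

A long slab on four corner posts — a bench. The slab sits at z = 377 with thickness 51, so the top is 377 + 51 = 428 mm.


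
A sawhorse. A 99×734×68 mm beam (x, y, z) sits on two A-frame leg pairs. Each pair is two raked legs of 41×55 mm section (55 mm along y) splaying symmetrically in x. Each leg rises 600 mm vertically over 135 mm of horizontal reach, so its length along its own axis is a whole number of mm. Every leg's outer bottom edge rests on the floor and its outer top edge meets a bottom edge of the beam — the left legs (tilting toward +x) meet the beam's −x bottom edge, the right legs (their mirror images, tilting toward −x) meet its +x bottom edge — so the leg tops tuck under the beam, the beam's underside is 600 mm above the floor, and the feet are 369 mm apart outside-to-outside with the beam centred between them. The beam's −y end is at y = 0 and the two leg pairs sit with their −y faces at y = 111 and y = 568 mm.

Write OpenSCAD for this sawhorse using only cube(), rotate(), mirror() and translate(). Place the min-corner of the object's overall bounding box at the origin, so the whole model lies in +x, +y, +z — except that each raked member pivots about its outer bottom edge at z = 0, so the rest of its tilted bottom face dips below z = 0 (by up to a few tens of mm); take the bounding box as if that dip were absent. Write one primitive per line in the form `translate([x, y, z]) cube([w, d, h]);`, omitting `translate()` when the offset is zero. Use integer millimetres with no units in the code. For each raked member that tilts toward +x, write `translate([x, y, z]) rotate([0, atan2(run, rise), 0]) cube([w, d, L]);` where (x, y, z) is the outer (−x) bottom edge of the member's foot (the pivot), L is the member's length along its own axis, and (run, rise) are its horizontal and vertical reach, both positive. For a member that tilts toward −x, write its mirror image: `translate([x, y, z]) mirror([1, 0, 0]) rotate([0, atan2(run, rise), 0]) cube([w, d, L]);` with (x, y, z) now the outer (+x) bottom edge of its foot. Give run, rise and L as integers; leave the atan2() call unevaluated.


translate([135, 0, 600]) cube([99, 734, 68]);
translate([0, 111, 0]) rotate([0, atan2(135, 600), 0]) cube([41, 55, 615]);
translate([369, 111, 0]) mirror([1, 0, 0]) rotate([0, atan2(135, 600), 0]) cube([41, 55, 615]);
translate([0, 568, 0]) rotate([0, atan2(135, 600), 0]) cube([41, 55, 615]);
translate([369, 568, 0]) mirror([1, 0, 0]) rotate([0, atan2(135, 600), 0]) cube([41, 55, 615]);


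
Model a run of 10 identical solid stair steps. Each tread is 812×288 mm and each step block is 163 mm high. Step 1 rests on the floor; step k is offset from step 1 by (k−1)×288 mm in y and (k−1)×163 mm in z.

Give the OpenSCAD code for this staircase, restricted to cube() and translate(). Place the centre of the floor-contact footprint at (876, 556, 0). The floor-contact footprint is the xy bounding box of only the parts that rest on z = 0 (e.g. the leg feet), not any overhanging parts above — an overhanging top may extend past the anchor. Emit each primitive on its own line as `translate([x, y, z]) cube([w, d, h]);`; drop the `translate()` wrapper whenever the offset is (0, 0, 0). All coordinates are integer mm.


translate([470, 412, 0]) cube([812, 288, 163]);
translate([470, 700, 163]) cube([812, 288, 163]);
translate([470, 988, 326]) cube([812, 288, 163]);
translate([470, 1276, 489]) cube([812, 288, 163]);
translate([470, 1564, 652]) cube([812, 288, 163]);
translate([470, 1852, 815]) cube([812, 288, 163]);
translate([470, 2140, 978]) cube([812, 288, 163]);
translate([470, 2428, 1141]) cube([812, 288, 163]);
translate([470, 2716, 1304]) cube([812, 288, 163]);
translate([470, 3004, 1467]) cube([812, 288, 163]);


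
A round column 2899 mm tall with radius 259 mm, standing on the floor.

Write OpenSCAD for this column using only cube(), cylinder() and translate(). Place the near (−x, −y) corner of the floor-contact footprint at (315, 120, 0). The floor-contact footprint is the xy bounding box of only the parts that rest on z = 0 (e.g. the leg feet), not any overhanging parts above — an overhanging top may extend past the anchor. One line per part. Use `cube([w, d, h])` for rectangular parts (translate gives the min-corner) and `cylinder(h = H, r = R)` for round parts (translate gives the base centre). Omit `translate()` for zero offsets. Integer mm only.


translate([574, 379, 0]) cylinder(h = 2899, r = 259);


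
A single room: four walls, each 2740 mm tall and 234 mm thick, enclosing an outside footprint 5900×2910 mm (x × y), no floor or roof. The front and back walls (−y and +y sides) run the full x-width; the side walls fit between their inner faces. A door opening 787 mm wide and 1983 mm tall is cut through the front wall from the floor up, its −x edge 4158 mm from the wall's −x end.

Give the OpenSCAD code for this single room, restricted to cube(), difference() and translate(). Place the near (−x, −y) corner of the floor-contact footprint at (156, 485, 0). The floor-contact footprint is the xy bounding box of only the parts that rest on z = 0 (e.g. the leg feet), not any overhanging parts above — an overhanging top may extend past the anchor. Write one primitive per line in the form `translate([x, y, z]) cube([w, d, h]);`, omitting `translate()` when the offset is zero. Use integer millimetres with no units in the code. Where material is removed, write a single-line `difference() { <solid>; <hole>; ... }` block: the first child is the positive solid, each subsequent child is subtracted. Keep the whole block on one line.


difference() { translate([156, 485, 0]) cube([5900, 234, 2740]); translate([4314, 485, 0]) cube([787, 234, 1983]); }
translate([156, 3161, 0]) cube([5900, 234, 2740]);
translate([156, 719, 0]) cube([234, 2442, 2740]);
translate([5822, 719, 0]) cube([234, 2442, 2740]);


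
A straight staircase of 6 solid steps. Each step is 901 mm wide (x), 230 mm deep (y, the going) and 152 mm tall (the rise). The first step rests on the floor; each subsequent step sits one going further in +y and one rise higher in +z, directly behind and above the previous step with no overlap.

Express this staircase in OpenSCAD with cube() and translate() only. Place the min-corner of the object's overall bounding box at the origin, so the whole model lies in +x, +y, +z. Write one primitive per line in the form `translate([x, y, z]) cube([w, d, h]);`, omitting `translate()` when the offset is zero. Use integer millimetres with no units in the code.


cube([901, 230, 152]);
translate([0, 230, 152]) cube([901, 230, 152]);
translate([0, 460, 304]) cube([901, 230, 152]);
translate([0, 690, 456]) cube([901, 230, 152]);
translate([0, 920, 608]) cube([901, 230, 152]);
translate([0, 1150, 760]) cube([901, 230, 152]);


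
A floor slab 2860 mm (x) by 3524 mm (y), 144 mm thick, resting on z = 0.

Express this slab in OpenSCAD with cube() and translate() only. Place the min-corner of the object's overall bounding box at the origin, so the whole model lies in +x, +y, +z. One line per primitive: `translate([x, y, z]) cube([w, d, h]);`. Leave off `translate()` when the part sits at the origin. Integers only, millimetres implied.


cube([2860, 3524, 144]);


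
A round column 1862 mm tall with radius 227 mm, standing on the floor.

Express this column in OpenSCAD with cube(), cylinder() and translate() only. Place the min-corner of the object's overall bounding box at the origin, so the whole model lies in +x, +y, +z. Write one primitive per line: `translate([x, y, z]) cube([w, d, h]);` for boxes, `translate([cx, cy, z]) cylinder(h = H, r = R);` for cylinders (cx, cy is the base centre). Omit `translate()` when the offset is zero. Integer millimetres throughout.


translate([227, 227, 0]) cylinder(h = 1862, r = 227);


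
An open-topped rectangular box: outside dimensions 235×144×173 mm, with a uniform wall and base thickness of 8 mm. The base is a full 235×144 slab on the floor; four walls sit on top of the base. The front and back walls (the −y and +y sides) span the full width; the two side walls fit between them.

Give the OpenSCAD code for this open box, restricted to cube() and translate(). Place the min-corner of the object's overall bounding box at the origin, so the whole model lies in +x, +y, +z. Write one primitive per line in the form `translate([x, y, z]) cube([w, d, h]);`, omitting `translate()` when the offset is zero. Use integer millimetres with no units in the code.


cube([235, 144, 8]);
translate([0, 0, 8]) cube([235, 8, 165]);
translate([0, 136, 8]) cube([235, 8, 165]);
translate([0, 8, 8]) cube([8, 128, 165]);
translate([227, 8, 8]) cube([8, 128, 165]);


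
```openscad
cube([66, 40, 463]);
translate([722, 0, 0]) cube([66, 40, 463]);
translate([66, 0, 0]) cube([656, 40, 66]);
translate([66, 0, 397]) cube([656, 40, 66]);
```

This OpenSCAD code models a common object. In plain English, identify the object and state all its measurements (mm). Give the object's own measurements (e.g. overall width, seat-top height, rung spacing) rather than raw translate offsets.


A rectangular picture frame lying in the x–z plane (depth along y). The opening is 656 mm wide (x) by 331 mm tall (z), surrounded by a border 66 mm wide on all four sides. The frame is 40 mm deep and is made of two full-height vertical stiles with two horizontal rails fitted between them.


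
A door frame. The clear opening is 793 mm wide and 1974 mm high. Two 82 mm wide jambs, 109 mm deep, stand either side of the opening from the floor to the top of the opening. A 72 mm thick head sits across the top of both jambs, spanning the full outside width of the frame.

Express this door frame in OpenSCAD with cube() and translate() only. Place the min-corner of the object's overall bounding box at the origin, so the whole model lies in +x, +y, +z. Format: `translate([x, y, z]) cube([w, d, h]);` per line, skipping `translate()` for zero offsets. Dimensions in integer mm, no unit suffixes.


cube([82, 109, 1974]);
translate([875, 0, 0]) cube([82, 109, 1974]);
translate([0, 0, 1974]) cube([957, 109, 72]);


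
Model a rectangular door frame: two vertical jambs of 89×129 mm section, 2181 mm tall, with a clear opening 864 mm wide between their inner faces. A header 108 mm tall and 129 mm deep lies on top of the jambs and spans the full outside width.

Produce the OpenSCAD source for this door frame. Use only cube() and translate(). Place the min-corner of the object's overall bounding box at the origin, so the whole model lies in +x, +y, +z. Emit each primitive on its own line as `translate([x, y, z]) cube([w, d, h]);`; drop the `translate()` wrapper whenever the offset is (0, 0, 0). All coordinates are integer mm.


cube([89, 129, 2181]);
translate([953, 0, 0]) cube([89, 129, 2181]);
translate([0, 0, 2181]) cube([1042, 129, 108]);


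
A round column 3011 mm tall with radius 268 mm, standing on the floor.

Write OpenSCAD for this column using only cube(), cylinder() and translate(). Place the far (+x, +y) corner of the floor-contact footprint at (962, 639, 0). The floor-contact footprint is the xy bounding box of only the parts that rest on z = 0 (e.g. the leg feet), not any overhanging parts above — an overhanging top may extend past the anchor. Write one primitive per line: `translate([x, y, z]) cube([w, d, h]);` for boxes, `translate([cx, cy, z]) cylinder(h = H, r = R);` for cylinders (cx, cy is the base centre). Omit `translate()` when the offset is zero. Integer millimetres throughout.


translate([694, 371, 0]) cylinder(h = 3011, r = 268);


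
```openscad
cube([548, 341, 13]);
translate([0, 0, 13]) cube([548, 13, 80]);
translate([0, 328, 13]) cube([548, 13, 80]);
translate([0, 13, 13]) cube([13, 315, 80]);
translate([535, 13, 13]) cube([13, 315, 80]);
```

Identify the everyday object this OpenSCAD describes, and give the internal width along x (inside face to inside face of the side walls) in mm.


An open box. The internal width is 522 mm.

A 548×341 base slab with four walls standing on it — an open box. The base is 548 mm wide and the walls are 13 mm thick, so the internal width is 548 − 2 × 13 = 522 mm.


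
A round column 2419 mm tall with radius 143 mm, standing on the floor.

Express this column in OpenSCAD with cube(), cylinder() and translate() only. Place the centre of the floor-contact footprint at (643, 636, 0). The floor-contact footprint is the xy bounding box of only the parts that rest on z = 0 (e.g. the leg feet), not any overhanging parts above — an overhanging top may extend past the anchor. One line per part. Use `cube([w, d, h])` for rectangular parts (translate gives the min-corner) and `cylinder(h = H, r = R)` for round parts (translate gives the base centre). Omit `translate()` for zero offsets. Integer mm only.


translate([643, 636, 0]) cylinder(h = 2419, r = 143);


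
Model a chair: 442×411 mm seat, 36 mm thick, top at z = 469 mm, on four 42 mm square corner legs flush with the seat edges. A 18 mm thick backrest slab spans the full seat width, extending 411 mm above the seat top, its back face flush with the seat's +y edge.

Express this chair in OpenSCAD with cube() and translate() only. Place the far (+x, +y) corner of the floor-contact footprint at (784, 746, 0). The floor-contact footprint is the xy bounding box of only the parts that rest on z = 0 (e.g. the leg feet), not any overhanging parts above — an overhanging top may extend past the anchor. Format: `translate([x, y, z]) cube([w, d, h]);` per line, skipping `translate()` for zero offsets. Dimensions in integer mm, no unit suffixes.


translate([342, 335, 433]) cube([442, 411, 36]);
translate([342, 335, 0]) cube([42, 42, 433]);
translate([742, 335, 0]) cube([42, 42, 433]);
translate([342, 704, 0]) cube([42, 42, 433]);
translate([742, 704, 0]) cube([42, 42, 433]);
translate([342, 728, 469]) cube([442, 18, 411]);


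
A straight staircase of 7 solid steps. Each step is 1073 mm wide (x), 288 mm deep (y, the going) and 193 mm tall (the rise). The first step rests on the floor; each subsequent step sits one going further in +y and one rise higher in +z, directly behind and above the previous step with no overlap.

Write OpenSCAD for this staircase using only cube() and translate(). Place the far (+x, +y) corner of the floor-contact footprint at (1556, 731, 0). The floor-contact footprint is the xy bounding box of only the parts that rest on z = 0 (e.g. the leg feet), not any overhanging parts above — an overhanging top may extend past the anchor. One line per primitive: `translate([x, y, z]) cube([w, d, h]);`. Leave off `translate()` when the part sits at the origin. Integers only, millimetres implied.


translate([483, 443, 0]) cube([1073, 288, 193]);
translate([483, 731, 193]) cube([1073, 288, 193]);
translate([483, 1019, 386]) cube([1073, 288, 193]);
translate([483, 1307, 579]) cube([1073, 288, 193]);
translate([483, 1595, 772]) cube([1073, 288, 193]);
translate([483, 1883, 965]) cube([1073, 288, 193]);
translate([483, 2171, 1158]) cube([1073, 288, 193]);


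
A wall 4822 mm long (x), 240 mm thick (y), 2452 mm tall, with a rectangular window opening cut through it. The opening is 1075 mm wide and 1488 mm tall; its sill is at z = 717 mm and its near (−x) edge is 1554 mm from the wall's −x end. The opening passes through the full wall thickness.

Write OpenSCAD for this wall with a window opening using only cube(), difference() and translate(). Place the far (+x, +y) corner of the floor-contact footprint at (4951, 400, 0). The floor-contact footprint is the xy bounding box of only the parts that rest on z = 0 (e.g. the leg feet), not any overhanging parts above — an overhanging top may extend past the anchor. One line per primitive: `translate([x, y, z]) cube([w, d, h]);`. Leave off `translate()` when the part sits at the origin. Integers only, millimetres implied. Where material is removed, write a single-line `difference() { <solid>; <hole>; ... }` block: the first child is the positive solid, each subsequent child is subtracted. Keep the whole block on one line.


difference() { translate([129, 160, 0]) cube([4822, 240, 2452]); translate([1683, 160, 717]) cube([1075, 240, 1488]); }


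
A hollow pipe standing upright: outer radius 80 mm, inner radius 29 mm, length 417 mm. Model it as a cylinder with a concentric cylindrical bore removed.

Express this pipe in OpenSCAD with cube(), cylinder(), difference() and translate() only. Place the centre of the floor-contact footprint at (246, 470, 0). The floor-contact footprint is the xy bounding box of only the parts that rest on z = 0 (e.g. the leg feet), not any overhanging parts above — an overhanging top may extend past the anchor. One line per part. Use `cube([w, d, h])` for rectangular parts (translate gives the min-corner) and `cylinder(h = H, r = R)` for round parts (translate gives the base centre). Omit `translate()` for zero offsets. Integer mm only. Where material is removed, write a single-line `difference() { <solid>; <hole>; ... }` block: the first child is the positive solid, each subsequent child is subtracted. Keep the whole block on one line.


difference() { translate([246, 470, 0]) cylinder(h = 417, r = 80); translate([246, 470, 0]) cylinder(h = 417, r = 29); }


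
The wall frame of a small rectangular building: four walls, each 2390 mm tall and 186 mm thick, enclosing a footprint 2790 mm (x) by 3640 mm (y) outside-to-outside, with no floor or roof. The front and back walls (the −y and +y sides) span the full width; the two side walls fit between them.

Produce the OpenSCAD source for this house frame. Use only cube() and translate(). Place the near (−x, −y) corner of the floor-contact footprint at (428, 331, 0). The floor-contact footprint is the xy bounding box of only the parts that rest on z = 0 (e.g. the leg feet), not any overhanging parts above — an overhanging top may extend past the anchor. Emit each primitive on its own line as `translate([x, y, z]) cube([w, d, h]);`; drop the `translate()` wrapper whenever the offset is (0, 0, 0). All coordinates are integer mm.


translate([428, 331, 0]) cube([2790, 186, 2390]);
translate([428, 3785, 0]) cube([2790, 186, 2390]);
translate([428, 517, 0]) cube([186, 3268, 2390]);
translate([3032, 517, 0]) cube([186, 3268, 2390]);


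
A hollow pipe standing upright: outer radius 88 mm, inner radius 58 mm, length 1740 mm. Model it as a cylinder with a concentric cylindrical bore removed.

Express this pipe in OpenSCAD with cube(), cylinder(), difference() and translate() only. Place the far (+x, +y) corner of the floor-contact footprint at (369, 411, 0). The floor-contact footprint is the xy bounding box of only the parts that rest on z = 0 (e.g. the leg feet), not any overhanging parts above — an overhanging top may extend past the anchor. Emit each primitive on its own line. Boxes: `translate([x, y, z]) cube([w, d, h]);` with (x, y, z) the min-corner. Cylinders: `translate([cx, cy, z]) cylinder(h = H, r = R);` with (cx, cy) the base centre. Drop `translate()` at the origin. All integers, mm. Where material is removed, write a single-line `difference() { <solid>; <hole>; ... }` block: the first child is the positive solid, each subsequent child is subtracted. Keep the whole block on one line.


difference() { translate([281, 323, 0]) cylinder(h = 1740, r = 88); translate([281, 323, 0]) cylinder(h = 1740, r = 58); }


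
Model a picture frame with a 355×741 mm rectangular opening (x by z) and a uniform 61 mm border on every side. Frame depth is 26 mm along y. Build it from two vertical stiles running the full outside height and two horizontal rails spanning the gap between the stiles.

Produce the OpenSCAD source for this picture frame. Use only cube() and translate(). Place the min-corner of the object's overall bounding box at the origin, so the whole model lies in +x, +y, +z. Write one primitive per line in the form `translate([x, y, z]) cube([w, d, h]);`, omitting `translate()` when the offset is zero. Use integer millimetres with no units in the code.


cube([61, 26, 863]);
translate([416, 0, 0]) cube([61, 26, 863]);
translate([61, 0, 0]) cube([355, 26, 61]);
translate([61, 0, 802]) cube([355, 26, 61]);


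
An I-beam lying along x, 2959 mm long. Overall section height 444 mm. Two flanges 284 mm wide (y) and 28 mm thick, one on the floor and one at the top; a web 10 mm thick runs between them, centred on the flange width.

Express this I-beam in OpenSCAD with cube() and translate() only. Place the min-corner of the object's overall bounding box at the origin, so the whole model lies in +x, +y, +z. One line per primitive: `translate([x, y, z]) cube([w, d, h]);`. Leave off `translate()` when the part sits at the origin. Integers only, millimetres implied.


cube([2959, 284, 28]);
translate([0, 137, 28]) cube([2959, 10, 388]);
translate([0, 0, 416]) cube([2959, 284, 28]);


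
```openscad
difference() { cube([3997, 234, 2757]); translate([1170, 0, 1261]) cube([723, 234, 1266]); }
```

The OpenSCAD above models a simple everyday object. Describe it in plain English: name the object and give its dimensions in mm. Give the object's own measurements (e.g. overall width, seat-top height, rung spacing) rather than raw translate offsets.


A wall 3997 mm long (x), 234 mm thick (y), 2757 mm tall, with a rectangular window opening cut through it. The opening is 723 mm wide and 1266 mm tall; its sill is at z = 1261 mm and its near (−x) edge is 1170 mm from the wall's −x end. The opening passes through the full wall thickness.


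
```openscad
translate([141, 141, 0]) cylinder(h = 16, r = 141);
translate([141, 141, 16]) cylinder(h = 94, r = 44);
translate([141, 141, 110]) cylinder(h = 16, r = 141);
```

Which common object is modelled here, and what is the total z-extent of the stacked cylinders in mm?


A spool. The overall height is 126 mm.

Three coaxial cylinders, large–small–large — a spool. Two 16 mm flanges and a 94 mm core give 16 + 94 + 16 = 126 mm.


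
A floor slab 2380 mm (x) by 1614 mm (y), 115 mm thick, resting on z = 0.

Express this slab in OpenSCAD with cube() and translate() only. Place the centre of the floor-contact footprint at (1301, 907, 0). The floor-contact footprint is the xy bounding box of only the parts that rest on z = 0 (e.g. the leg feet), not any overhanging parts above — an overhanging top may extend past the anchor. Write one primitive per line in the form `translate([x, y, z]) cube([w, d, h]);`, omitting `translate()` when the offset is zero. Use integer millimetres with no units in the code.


translate([111, 100, 0]) cube([2380, 1614, 115]);


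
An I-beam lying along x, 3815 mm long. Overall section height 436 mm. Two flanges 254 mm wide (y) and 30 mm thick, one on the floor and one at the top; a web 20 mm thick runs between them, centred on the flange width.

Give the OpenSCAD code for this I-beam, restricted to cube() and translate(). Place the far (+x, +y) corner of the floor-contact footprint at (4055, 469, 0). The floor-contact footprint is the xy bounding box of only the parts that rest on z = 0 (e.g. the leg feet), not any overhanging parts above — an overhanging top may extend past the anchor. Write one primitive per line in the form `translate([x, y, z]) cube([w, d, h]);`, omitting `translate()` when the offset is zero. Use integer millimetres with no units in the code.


translate([240, 215, 0]) cube([3815, 254, 30]);
translate([240, 332, 30]) cube([3815, 20, 376]);
translate([240, 215, 406]) cube([3815, 254, 30]);


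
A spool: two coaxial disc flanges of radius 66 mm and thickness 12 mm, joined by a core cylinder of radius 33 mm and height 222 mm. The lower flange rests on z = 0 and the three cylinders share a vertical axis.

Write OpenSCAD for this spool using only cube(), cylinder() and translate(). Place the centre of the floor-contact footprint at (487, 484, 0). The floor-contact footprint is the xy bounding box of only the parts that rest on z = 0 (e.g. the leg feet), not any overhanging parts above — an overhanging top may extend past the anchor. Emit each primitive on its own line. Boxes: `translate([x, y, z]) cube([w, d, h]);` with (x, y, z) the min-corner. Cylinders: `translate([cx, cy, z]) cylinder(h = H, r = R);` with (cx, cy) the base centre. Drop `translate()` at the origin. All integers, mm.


translate([487, 484, 0]) cylinder(h = 12, r = 66);
translate([487, 484, 12]) cylinder(h = 222, r = 33);
translate([487, 484, 234]) cylinder(h = 12, r = 66);


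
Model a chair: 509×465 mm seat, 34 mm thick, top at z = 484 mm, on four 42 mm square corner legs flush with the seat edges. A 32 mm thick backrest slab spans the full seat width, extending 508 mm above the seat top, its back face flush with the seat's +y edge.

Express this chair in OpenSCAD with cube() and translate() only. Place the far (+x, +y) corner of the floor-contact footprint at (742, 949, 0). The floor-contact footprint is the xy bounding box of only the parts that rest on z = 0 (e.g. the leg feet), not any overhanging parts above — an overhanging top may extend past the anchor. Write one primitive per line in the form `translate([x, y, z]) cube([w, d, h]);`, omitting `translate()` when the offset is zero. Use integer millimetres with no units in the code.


translate([233, 484, 450]) cube([509, 465, 34]);
translate([233, 484, 0]) cube([42, 42, 450]);
translate([700, 484, 0]) cube([42, 42, 450]);
translate([233, 907, 0]) cube([42, 42, 450]);
translate([700, 907, 0]) cube([42, 42, 450]);
translate([233, 917, 484]) cube([509, 32, 508]);


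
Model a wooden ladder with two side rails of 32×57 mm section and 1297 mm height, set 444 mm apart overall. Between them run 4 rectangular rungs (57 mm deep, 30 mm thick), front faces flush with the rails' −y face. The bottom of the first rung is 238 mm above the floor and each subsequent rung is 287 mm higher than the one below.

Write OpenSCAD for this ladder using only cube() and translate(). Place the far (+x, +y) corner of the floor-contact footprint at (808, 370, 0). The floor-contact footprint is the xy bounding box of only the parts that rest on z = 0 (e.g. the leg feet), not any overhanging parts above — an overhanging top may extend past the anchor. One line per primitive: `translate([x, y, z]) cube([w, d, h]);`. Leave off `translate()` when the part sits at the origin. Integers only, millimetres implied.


translate([364, 313, 0]) cube([32, 57, 1297]);
translate([776, 313, 0]) cube([32, 57, 1297]);
translate([396, 313, 238]) cube([380, 57, 30]);
translate([396, 313, 525]) cube([380, 57, 30]);
translate([396, 313, 812]) cube([380, 57, 30]);
translate([396, 313, 1099]) cube([380, 57, 30]);


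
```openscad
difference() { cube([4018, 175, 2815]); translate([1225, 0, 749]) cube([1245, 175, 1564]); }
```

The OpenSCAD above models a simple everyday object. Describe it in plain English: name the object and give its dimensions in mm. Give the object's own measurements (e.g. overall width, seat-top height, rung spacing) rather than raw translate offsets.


A wall 4018 mm long (x), 175 mm thick (y), 2815 mm tall, with a rectangular window opening cut through it. The opening is 1245 mm wide and 1564 mm tall; its sill is at z = 749 mm and its near (−x) edge is 1225 mm from the wall's −x end. The opening passes through the full wall thickness.


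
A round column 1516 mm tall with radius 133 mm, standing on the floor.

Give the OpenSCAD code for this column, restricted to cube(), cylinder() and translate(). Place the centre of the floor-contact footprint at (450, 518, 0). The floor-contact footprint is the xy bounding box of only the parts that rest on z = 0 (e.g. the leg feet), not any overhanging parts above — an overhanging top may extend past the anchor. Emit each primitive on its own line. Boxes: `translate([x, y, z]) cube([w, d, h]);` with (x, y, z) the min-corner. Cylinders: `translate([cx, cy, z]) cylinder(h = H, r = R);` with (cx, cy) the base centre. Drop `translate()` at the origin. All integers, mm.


translate([450, 518, 0]) cylinder(h = 1516, r = 133);


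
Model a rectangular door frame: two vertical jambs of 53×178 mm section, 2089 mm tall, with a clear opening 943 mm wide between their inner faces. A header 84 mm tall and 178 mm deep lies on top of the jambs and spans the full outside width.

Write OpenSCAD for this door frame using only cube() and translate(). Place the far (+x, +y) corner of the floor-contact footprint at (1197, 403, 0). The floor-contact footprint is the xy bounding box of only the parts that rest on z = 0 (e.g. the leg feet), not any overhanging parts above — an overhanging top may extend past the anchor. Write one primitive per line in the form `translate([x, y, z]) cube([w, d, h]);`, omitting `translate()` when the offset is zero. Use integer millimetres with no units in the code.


translate([148, 225, 0]) cube([53, 178, 2089]);
translate([1144, 225, 0]) cube([53, 178, 2089]);
translate([148, 225, 2089]) cube([1049, 178, 84]);


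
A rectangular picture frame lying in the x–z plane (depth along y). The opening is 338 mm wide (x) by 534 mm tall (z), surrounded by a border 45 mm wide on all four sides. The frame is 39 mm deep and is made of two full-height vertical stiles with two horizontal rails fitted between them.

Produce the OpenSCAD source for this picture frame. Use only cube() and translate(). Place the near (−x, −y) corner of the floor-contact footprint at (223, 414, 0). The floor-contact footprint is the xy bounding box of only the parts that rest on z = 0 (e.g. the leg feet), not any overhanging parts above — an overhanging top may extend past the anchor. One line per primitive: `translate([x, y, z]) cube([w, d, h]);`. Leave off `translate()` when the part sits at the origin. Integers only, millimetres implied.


translate([223, 414, 0]) cube([45, 39, 624]);
translate([606, 414, 0]) cube([45, 39, 624]);
translate([268, 414, 0]) cube([338, 39, 45]);
translate([268, 414, 579]) cube([338, 39, 45]);


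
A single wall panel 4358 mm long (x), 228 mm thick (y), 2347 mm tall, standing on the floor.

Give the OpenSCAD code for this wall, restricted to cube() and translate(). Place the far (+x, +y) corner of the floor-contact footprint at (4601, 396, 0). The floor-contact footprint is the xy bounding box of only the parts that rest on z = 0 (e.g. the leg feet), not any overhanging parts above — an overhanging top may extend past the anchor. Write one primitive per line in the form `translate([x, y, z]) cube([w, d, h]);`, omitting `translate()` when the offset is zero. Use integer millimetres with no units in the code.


translate([243, 168, 0]) cube([4358, 228, 2347]);


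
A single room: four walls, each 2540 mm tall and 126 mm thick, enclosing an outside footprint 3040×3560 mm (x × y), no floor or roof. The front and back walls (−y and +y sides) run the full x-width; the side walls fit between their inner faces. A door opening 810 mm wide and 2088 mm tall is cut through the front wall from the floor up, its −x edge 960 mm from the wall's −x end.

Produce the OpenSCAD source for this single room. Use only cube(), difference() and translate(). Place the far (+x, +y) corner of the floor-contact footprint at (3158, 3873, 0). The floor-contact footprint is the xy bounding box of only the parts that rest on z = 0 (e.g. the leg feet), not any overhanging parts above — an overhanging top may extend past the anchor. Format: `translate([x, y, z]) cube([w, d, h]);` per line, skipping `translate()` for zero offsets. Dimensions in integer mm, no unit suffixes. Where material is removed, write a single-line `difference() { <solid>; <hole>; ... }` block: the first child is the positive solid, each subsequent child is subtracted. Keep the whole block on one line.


difference() { translate([118, 313, 0]) cube([3040, 126, 2540]); translate([1078, 313, 0]) cube([810, 126, 2088]); }
translate([118, 3747, 0]) cube([3040, 126, 2540]);
translate([118, 439, 0]) cube([126, 3308, 2540]);
translate([3032, 439, 0]) cube([126, 3308, 2540]);


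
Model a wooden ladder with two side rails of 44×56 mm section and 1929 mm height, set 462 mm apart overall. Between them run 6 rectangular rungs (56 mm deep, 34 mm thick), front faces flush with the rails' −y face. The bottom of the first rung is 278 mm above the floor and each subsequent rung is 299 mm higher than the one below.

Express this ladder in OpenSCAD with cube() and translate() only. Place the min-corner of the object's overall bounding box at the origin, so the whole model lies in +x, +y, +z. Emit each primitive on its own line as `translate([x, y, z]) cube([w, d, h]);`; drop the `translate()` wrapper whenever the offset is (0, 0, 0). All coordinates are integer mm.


cube([44, 56, 1929]);
translate([418, 0, 0]) cube([44, 56, 1929]);
translate([44, 0, 278]) cube([374, 56, 34]);
translate([44, 0, 577]) cube([374, 56, 34]);
translate([44, 0, 876]) cube([374, 56, 34]);
translate([44, 0, 1175]) cube([374, 56, 34]);
translate([44, 0, 1474]) cube([374, 56, 34]);
translate([44, 0, 1773]) cube([374, 56, 34]);


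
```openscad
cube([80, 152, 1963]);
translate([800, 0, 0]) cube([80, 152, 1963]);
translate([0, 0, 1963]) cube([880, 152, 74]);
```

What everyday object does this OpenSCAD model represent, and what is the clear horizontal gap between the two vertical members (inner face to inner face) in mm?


A door frame. The clear opening width is 720 mm.

Two 1963 mm tall posts with a header on top — a door frame. The left jamb is 80 mm wide at x = 0; the right jamb starts at x = 800. The clear opening is 800 − 80 = 720 mm.


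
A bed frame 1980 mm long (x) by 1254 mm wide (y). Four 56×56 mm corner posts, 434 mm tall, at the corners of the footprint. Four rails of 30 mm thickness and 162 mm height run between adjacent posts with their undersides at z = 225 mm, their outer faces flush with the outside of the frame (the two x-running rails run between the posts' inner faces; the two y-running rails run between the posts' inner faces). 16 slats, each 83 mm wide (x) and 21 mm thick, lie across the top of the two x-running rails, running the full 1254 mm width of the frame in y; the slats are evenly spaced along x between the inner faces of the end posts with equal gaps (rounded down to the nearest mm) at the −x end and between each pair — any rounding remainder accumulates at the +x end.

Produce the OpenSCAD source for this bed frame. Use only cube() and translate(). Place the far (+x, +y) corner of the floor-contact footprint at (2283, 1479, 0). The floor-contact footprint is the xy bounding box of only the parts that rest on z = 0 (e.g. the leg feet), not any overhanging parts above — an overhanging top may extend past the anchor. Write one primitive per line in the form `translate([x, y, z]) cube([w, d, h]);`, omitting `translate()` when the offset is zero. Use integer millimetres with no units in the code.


translate([303, 225, 0]) cube([56, 56, 434]);
translate([303, 1423, 0]) cube([56, 56, 434]);
translate([2227, 225, 0]) cube([56, 56, 434]);
translate([2227, 1423, 0]) cube([56, 56, 434]);
translate([359, 225, 225]) cube([1868, 30, 162]);
translate([359, 1449, 225]) cube([1868, 30, 162]);
translate([303, 281, 225]) cube([30, 1142, 162]);
translate([2253, 281, 225]) cube([30, 1142, 162]);
translate([390, 225, 387]) cube([83, 1254, 21]);
translate([504, 225, 387]) cube([83, 1254, 21]);
translate([618, 225, 387]) cube([83, 1254, 21]);
translate([732, 225, 387]) cube([83, 1254, 21]);
translate([846, 225, 387]) cube([83, 1254, 21]);
translate([960, 225, 387]) cube([83, 1254, 21]);
translate([1074, 225, 387]) cube([83, 1254, 21]);
translate([1188, 225, 387]) cube([83, 1254, 21]);
translate([1302, 225, 387]) cube([83, 1254, 21]);
translate([1416, 225, 387]) cube([83, 1254, 21]);
translate([1530, 225, 387]) cube([83, 1254, 21]);
translate([1644, 225, 387]) cube([83, 1254, 21]);
translate([1758, 225, 387]) cube([83, 1254, 21]);
translate([1872, 225, 387]) cube([83, 1254, 21]);
translate([1986, 225, 387]) cube([83, 1254, 21]);
translate([2100, 225, 387]) cube([83, 1254, 21]);


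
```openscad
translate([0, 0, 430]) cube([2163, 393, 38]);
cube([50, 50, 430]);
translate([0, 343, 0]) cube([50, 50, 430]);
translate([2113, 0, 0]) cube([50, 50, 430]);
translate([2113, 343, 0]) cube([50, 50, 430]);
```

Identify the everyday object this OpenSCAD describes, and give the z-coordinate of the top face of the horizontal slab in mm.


A bench. The seat-top height is 468 mm.

A long slab on four corner posts — a bench. The slab sits at z = 430 with thickness 38, so the top is 430 + 38 = 468 mm.
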